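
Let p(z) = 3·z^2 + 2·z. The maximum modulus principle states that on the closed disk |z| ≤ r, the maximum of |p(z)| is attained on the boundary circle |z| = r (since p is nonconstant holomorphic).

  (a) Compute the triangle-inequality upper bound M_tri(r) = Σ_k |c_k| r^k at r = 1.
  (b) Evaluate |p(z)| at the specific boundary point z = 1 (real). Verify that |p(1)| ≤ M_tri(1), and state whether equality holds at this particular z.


Coefficients: c_0 = 0, c_1 = 2, c_2 = 3. Radius r = 1.
Part (a). Triangle bound: M_tri(r) = Σ_k |c_k| r^k
  = |0|·1^0 + |2|·1^1 + |3|·1^2
  = 0 + 2 + 3 = 5.
This bounds M(r) := max_{|z|=r} |p(z)| from above; equality holds iff all terms c_k z^k can be made to align in phase at a single z on |z|=r.
Part (b). At z = 1 (real, on the circle |z| = r):
  p(1) = (0)·1^0 + (2)·1^1 + (3)·1^2 = 5.
  |p(1)| = 5.
Since all nonzero coefficients share the same sign, |p(1)| = 5 = M_tri(1); the triangle bound is attained at z = 1, so in fact M(r) = 5.

M_tri(1) = 5; |p(1)| = 5; equality at z=1: yes.


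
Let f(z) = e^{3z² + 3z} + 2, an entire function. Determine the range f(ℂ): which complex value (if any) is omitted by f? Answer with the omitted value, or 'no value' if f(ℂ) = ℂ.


Little Picard bounds the complement of f(ℂ) to at most one point.
The exponent g(z) = 3z² + 3z is a nonconstant polynomial, hence surjective onto ℂ. So e^{g(z)} takes every value in {e^w : w ∈ ℂ} = ℂ ∖ {0}. Adding 2 shifts the range to ℂ ∖ {2}. f omits exactly 2.

Omitted value: 2.


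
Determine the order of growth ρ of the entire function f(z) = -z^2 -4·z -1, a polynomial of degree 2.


|f(z)| ≤ Σ|c_k|·r^k = O(r^2) as r → ∞. Polynomial growth is O(e^{r^ε}) for every ε > 0 (since r^2/e^{r^ε} → 0), so ρ ≤ ε for all ε > 0, i.e. ρ = 0. Every nonconstant polynomial has order 0.
Therefore ρ = 0.

Order ρ = 0.


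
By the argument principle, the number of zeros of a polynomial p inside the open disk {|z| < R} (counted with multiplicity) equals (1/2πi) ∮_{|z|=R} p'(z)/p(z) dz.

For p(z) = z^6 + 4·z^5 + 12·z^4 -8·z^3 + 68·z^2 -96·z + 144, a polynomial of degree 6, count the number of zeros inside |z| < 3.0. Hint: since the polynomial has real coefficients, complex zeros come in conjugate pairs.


The zeros of p are: (0 + 2i), (0 - 2i), (1 + 1i), (1 - 1i), (-3 + 3i), (-3 - 3i).
Their magnitudes are: 2, 2, 1.414, 1.414, 4.243, 4.243.
Zeros with |z| < R = 3.0: (0 + 2i), (0 - 2i), (1 + 1i), (1 - 1i).
Count = 4.
By the argument principle, (1/2πi) ∮_{|z|=R} p'(z)/p(z) dz equals exactly this count.

Number of zeros inside |z| < 3.0: 4.


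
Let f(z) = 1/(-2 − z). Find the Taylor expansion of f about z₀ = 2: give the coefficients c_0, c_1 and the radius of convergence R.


Let w = z − z₀, so z = z₀ + w.
Then -2 − z = -2 − (z₀ + w) = (-2 − z₀) − w = -4 − w.
f(z) = 1/(-4 − w) = (1/(-4)) · 1/(1 − w/(-4)) = Σ_{n≥0} w^n / (-4)^(n+1).
So c_n = 1/(-4)^(n+1):
  c_0 = 1/(-4)^1 = -1/4.
  c_1 = 1/(-4)^2 = 1/16.
The series is valid for |w/d| < 1, i.e. |z − z₀| < |d|.
Radius of convergence: R = |-2 − z₀| = |-4| = 4 (distance from z₀ to the singularity z = -2).

c_0 = -1/4, c_1 = 1/16; R = 4.


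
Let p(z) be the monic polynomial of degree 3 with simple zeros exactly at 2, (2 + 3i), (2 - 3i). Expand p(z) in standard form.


The polynomial is p(z) = ∏_{α ∈ S} (z − α), where S = {2, (2 + 3i), (2 - 3i)}.
Expanding the product yields: p(z) = z^3 -6·z^2 + 21·z -26.
Note conjugate pairs combine to real quadratics: (z − (2+3i))(z − (2−3i)) = z² − 4z + 13.
The resulting polynomial has degree 3 and real coefficients as required.

p(z) = z^3 -6·z^2 + 21·z -26.


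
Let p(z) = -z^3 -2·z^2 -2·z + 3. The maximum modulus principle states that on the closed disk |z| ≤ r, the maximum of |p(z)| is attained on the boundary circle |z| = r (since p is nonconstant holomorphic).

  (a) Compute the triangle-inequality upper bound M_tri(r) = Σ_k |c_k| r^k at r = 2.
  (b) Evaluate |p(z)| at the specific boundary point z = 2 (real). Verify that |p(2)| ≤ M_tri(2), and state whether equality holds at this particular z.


Coefficients: c_0 = 3, c_1 = -2, c_2 = -2, c_3 = -1. Radius r = 2.
Part (a). Triangle bound: M_tri(r) = Σ_k |c_k| r^k
  = |3|·2^0 + |-2|·2^1 + |-2|·2^2 + |-1|·2^3
  = 3 + 4 + 8 + 8 = 23.
This bounds M(r) := max_{|z|=r} |p(z)| from above; equality holds iff all terms c_k z^k can be made to align in phase at a single z on |z|=r.
Part (b). At z = 2 (real, on the circle |z| = r):
  p(2) = (3)·2^0 + (-2)·2^1 + (-2)·2^2 + (-1)·2^3 = -17.
  |p(2)| = 17.
Check: |p(2)| = 17 ≤ 23 = M_tri(2). ✓ Equality does not hold at z = 2 (the coefficients have mixed signs, so the terms do not all align in phase there).

M_tri(2) = 23; |p(2)| = 17; equality at z=2: no.


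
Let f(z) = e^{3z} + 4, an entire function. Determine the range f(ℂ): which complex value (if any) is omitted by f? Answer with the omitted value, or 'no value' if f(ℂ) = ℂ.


Little Picard bounds the complement of f(ℂ) to at most one point.
e^{3z} is never zero on ℂ, so 1·e^{3z} takes every value in ℂ ∖ {0}. Adding 4 shifts the range to ℂ ∖ {4}. Thus f omits exactly the value 4.

Omitted value: 4.


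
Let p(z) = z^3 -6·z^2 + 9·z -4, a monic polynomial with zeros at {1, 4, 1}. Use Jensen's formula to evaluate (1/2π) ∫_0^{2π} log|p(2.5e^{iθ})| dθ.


Zeros: 1, 1, 4; r = 2.5.
Inside |z| < r: 1, 1. Outside (|z| ≥ r): 4.
p(0) = -4, so log|p(0)| = log(4) = 1.3863.
Apply Jensen: I(r) = log|p(0)| + Σ_k log(r/|z_k|), summed over zeros inside |z| < r.
  log(r/|z_k|) for z_k = 1: log(2.5/1) = 0.9163
  log(r/|z_k|) for z_k = 1: log(2.5/1) = 0.9163
  Outside zeros (4) contribute nothing to the Jensen sum.
Sum over inside zeros: 1.8326.
I(r) = log|p(0)| + (inside sum) = 1.3863 + 1.8326 = 3.2189.
Note: since some zeros are outside |z| ≤ r, the simplified n·log(r) form does NOT apply — only the inside zeros contribute.

I(r) ≈ 3.2189.


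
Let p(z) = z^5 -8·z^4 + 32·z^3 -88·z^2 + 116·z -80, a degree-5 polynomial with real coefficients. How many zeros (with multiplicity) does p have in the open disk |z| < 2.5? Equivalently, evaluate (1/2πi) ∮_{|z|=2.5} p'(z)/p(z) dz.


The zeros of p are: (1 + 1i), (1 - 1i), 4, (1 + 3i), (1 - 3i).
Their magnitudes are: 1.414, 1.414, 4, 3.162, 3.162.
Zeros with |z| < R = 2.5: (1 + 1i), (1 - 1i).
Count = 2.
By the argument principle, (1/2πi) ∮_{|z|=R} p'(z)/p(z) dz equals exactly this count.

Number of zeros inside |z| < 2.5: 2.


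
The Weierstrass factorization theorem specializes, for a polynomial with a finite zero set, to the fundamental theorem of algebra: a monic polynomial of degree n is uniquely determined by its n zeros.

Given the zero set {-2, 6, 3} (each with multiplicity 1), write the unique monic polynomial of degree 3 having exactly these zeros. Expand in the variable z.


The polynomial is p(z) = ∏_{α ∈ S} (z − α), where S = {-2, 6, 3}.
Expanding the product yields: p(z) = z^3 -7·z^2 + 36.
The resulting polynomial has degree 3 and real coefficients as required.

p(z) = z^3 -7·z^2 + 36.


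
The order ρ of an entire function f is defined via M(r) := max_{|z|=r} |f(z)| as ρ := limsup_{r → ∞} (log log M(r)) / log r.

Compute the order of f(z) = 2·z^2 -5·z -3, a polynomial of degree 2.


|f(z)| ≤ Σ|c_k|·r^k = O(r^2) as r → ∞. Polynomial growth is O(e^{r^ε}) for every ε > 0 (since r^2/e^{r^ε} → 0), so ρ ≤ ε for all ε > 0, i.e. ρ = 0. Every nonconstant polynomial has order 0.
Therefore ρ = 0.

Order ρ = 0.


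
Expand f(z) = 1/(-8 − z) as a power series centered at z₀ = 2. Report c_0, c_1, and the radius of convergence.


Let w = z − z₀, so z = z₀ + w.
Then -8 − z = -8 − (z₀ + w) = (-8 − z₀) − w = -10 − w.
f(z) = 1/(-10 − w) = (1/(-10)) · 1/(1 − w/(-10)) = Σ_{n≥0} w^n / (-10)^(n+1).
So c_n = 1/(-10)^(n+1):
  c_0 = 1/(-10)^1 = -1/10.
  c_1 = 1/(-10)^2 = 1/100.
The series is valid for |w/d| < 1, i.e. |z − z₀| < |d|.
Radius of convergence: R = |-8 − z₀| = |-10| = 10 (distance from z₀ to the singularity z = -8).

c_0 = -1/10, c_1 = 1/100; R = 10.


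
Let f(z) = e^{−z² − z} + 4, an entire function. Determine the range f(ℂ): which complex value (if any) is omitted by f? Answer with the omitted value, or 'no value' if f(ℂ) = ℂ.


Little Picard bounds the complement of f(ℂ) to at most one point.
The exponent g(z) = −z² − z is a nonconstant polynomial, hence surjective onto ℂ. So e^{g(z)} takes every value in {e^w : w ∈ ℂ} = ℂ ∖ {0}. Adding 4 shifts the range to ℂ ∖ {4}. f omits exactly 4.

Omitted value: 4.


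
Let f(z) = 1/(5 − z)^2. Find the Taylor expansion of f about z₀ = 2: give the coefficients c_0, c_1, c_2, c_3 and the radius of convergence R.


Let w = z − z₀, so z = z₀ + w.
Then 5 − z = 5 − (z₀ + w) = (5 − z₀) − w = 3 − w.
f(z) = 1/(3 − w)^2 = (1/(3)^2) · (1 − w/(3))^{−2}.
By the binomial series (1−u)^{−2} = Σ_{n≥0} C(n+1, 1) u^n for |u|<1, with u = w/(3):
  c_n = C(n+1, 1) / (3)^(n+2).
  c_0 = 1/(3)^2 = 1/9.
  c_1 = 2/(3)^3 = 2/27.
  c_2 = 3/(3)^4 = 1/27.
  c_3 = 4/(3)^5 = 4/243.
The series is valid for |w/d| < 1, i.e. |z − z₀| < |d|.
Radius of convergence: R = |5 − z₀| = |3| = 3 (distance from z₀ to the singularity z = 5).

c_0 = 1/9, c_1 = 2/27, c_2 = 1/27, c_3 = 4/243; R = 3.


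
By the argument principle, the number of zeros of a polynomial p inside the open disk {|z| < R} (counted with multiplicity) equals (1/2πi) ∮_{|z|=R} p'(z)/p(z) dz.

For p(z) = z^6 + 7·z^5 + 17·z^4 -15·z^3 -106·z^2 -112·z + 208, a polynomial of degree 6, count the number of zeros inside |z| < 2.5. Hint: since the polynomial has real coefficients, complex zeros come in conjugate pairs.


The zeros of p are: (-3 + 2i), (-3 - 2i), 1, (-2 + 2i), (-2 - 2i), 2.
Their magnitudes are: 3.606, 3.606, 1, 2.828, 2.828, 2.
Zeros with |z| < R = 2.5: 1, 2.
Count = 2.
By the argument principle, (1/2πi) ∮_{|z|=R} p'(z)/p(z) dz equals exactly this count.

Number of zeros inside |z| < 2.5: 2.


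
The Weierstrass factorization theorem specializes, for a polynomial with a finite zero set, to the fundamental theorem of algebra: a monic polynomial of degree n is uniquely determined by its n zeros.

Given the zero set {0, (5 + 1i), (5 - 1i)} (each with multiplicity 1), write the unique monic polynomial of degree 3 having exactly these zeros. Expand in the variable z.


The polynomial is p(z) = ∏_{α ∈ S} (z − α), where S = {0, (5 + 1i), (5 - 1i)}.
Expanding the product yields: p(z) = z^3 -10·z^2 + 26·z.
Note conjugate pairs combine to real quadratics: (z − (5+1i))(z − (5−1i)) = z² − 10z + 26.
The resulting polynomial has degree 3 and real coefficients as required.

p(z) = z^3 -10·z^2 + 26·z.


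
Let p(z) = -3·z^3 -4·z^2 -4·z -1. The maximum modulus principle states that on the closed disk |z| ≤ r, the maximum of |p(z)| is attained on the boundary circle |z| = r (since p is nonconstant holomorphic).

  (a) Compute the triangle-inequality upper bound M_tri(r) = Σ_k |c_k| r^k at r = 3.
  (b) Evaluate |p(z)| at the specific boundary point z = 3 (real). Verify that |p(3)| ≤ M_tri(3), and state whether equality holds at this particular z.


Coefficients: c_0 = -1, c_1 = -4, c_2 = -4, c_3 = -3. Radius r = 3.
Part (a). Triangle bound: M_tri(r) = Σ_k |c_k| r^k
  = |-1|·3^0 + |-4|·3^1 + |-4|·3^2 + |-3|·3^3
  = 1 + 12 + 36 + 81 = 130.
This bounds M(r) := max_{|z|=r} |p(z)| from above; equality holds iff all terms c_k z^k can be made to align in phase at a single z on |z|=r.
Part (b). At z = 3 (real, on the circle |z| = r):
  p(3) = (-1)·3^0 + (-4)·3^1 + (-4)·3^2 + (-3)·3^3 = -130.
  |p(3)| = 130.
Since all nonzero coefficients share the same sign, |p(3)| = 130 = M_tri(3); the triangle bound is attained at z = 3, so in fact M(r) = 130.

M_tri(3) = 130; |p(3)| = 130; equality at z=3: yes.


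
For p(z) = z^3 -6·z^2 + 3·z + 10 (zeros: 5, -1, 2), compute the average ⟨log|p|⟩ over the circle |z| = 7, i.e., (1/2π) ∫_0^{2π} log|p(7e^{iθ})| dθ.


Zeros: -1, 2, 5; r = 7.
Inside |z| < r: -1, 2, 5. Outside (|z| ≥ r): ∅.
p(0) = 10, so log|p(0)| = log(10) = 2.3026.
Apply Jensen: I(r) = log|p(0)| + Σ_k log(r/|z_k|), summed over zeros inside |z| < r.
  log(r/|z_k|) for z_k = 5: log(7/5) = 0.3365
  log(r/|z_k|) for z_k = -1: log(7/1) = 1.9459
  log(r/|z_k|) for z_k = 2: log(7/2) = 1.2528
Sum over inside zeros: 3.5351.
I(r) = log|p(0)| + (inside sum) = 2.3026 + 3.5351 = 5.8377.
Closed form (all zeros inside, monic): I(r) = n·log(r) = 3·log(7) = 5.8377. ✓

I(r) ≈ 5.8377.


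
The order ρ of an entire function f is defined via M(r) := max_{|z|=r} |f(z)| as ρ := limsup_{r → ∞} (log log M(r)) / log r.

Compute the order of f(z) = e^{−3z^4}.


|e^{−3z^4}| = e^{Re(-3·z^4) + 0} ≤ e^{3|z|^4 + 0} = e^{3r^4 + 0} on |z| = r, so ρ ≤ 4. Choosing z on |z|=r so that -3·z^4 is real positive (always possible by picking arg z appropriately) gives |f(z)| = e^{3r^4 + 0}, matching the bound. The additive constant 0 does not affect log log M(r) ~ 4·log r. Hence ρ = 4.
Therefore ρ = 4.

Order ρ = 4.


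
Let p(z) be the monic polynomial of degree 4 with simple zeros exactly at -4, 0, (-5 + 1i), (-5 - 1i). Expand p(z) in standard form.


The polynomial is p(z) = ∏_{α ∈ S} (z − α), where S = {-4, 0, (-5 + 1i), (-5 - 1i)}.
Expanding the product yields: p(z) = z^4 + 14·z^3 + 66·z^2 + 104·z.
Note conjugate pairs combine to real quadratics: (z − (-5+1i))(z − (-5−1i)) = z² + 10z + 26.
The resulting polynomial has degree 4 and real coefficients as required.

p(z) = z^4 + 14·z^3 + 66·z^2 + 104·z.


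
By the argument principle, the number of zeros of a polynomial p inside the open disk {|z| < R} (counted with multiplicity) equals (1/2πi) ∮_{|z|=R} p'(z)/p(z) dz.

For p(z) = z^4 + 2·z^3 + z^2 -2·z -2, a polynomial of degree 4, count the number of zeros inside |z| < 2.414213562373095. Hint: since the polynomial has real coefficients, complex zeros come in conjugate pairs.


The zeros of p are: 1, -1, (-1 + 1i), (-1 - 1i).
Their magnitudes are: 1, 1, 1.414, 1.414.
Zeros with |z| < R = 2.414213562373095: 1, -1, (-1 + 1i), (-1 - 1i).
Count = 4.
By the argument principle, (1/2πi) ∮_{|z|=R} p'(z)/p(z) dz equals exactly this count.

Number of zeros inside |z| < 2.414213562373095: 4.


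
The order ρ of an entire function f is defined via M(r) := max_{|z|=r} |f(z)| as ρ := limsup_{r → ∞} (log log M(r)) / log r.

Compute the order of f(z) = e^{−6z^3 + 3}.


|e^{−6z^3 + 3}| = e^{Re(-6·z^3) + 3} ≤ e^{6|z|^3 + 3} = e^{6r^3 + 3} on |z| = r, so ρ ≤ 3. Choosing z on |z|=r so that -6·z^3 is real positive (always possible by picking arg z appropriately) gives |f(z)| = e^{6r^3 + 3}, matching the bound. The additive constant 3 does not affect log log M(r) ~ 3·log r. Hence ρ = 3.
Therefore ρ = 3.

Order ρ = 3.


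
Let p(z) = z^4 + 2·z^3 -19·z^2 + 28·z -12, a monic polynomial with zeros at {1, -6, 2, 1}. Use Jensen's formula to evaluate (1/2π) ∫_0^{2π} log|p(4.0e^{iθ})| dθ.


Zeros: -6, 1, 1, 2; r = 4.0.
Inside |z| < r: 1, 1, 2. Outside (|z| ≥ r): -6.
p(0) = -12, so log|p(0)| = log(12) = 2.4849.
Apply Jensen: I(r) = log|p(0)| + Σ_k log(r/|z_k|), summed over zeros inside |z| < r.
  log(r/|z_k|) for z_k = 1: log(4.0/1) = 1.3863
  log(r/|z_k|) for z_k = 2: log(4.0/2) = 0.6931
  log(r/|z_k|) for z_k = 1: log(4.0/1) = 1.3863
  Outside zeros (-6) contribute nothing to the Jensen sum.
Sum over inside zeros: 3.4657.
I(r) = log|p(0)| + (inside sum) = 2.4849 + 3.4657 = 5.9506.
Note: since some zeros are outside |z| ≤ r, the simplified n·log(r) form does NOT apply — only the inside zeros contribute.

I(r) ≈ 5.9506.


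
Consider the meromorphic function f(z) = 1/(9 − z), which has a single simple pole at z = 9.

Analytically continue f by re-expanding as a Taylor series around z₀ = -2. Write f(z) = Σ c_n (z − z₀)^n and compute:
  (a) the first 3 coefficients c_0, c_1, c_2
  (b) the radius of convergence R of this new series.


Let w = z − z₀, so z = z₀ + w.
Then 9 − z = 9 − (z₀ + w) = (9 − z₀) − w = 11 − w.
f(z) = 1/(11 − w) = (1/(11)) · 1/(1 − w/(11)) = Σ_{n≥0} w^n / (11)^(n+1).
So c_n = 1/(11)^(n+1):
  c_0 = 1/(11)^1 = 1/11.
  c_1 = 1/(11)^2 = 1/121.
  c_2 = 1/(11)^3 = 1/1331.
The series is valid for |w/d| < 1, i.e. |z − z₀| < |d|.
Radius of convergence: R = |9 − z₀| = |11| = 11 (distance from z₀ to the singularity z = 9).

c_0 = 1/11, c_1 = 1/121, c_2 = 1/1331; R = 11.


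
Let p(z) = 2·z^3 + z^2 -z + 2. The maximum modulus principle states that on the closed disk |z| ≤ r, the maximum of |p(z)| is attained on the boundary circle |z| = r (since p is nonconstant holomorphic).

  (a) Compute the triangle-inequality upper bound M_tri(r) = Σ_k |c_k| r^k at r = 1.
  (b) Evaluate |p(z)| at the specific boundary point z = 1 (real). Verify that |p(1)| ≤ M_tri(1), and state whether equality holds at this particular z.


Coefficients: c_0 = 2, c_1 = -1, c_2 = 1, c_3 = 2. Radius r = 1.
Part (a). Triangle bound: M_tri(r) = Σ_k |c_k| r^k
  = |2|·1^0 + |-1|·1^1 + |1|·1^2 + |2|·1^3
  = 2 + 1 + 1 + 2 = 6.
This bounds M(r) := max_{|z|=r} |p(z)| from above; equality holds iff all terms c_k z^k can be made to align in phase at a single z on |z|=r.
Part (b). At z = 1 (real, on the circle |z| = r):
  p(1) = (2)·1^0 + (-1)·1^1 + (1)·1^2 + (2)·1^3 = 4.
  |p(1)| = 4.
Check: |p(1)| = 4 ≤ 6 = M_tri(1). ✓ Equality does not hold at z = 1 (the coefficients have mixed signs, so the terms do not all align in phase there).

M_tri(1) = 6; |p(1)| = 4; equality at z=1: no.


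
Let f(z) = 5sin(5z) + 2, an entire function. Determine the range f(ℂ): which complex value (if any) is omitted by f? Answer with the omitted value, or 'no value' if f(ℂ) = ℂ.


Little Picard bounds the complement of f(ℂ) to at most one point.
sin is entire and surjective onto ℂ: for every w ∈ ℂ, sin(ζ) = w has a solution ζ ∈ ℂ (e.g., via the complex inverse arcsin). With ζ = 5z this gives z = ζ/(5). Then 5·sin(5z) takes every value in 5·ℂ = ℂ, and adding 2 is a bijection of ℂ. So f is surjective and omits no value. (Note: only on the real line is sin bounded by [−1, 1].)

Omitted value: no value.


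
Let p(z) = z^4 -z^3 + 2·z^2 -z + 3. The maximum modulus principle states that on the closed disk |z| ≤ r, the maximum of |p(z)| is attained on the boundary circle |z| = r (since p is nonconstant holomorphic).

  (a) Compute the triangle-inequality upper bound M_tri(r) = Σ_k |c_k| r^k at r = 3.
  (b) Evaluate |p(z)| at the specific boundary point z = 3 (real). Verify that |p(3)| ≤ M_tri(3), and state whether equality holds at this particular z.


Coefficients: c_0 = 3, c_1 = -1, c_2 = 2, c_3 = -1, c_4 = 1. Radius r = 3.
Part (a). Triangle bound: M_tri(r) = Σ_k |c_k| r^k
  = |3|·3^0 + |-1|·3^1 + |2|·3^2 + |-1|·3^3 + |1|·3^4
  = 3 + 3 + 18 + 27 + 81 = 132.
This bounds M(r) := max_{|z|=r} |p(z)| from above; equality holds iff all terms c_k z^k can be made to align in phase at a single z on |z|=r.
Part (b). At z = 3 (real, on the circle |z| = r):
  p(3) = (3)·3^0 + (-1)·3^1 + (2)·3^2 + (-1)·3^3 + (1)·3^4 = 72.
  |p(3)| = 72.
Check: |p(3)| = 72 ≤ 132 = M_tri(3). ✓ Equality does not hold at z = 3 (the coefficients have mixed signs, so the terms do not all align in phase there).

M_tri(3) = 132; |p(3)| = 72; equality at z=3: no.


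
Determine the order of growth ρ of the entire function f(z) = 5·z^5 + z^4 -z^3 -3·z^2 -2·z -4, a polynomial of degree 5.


|f(z)| ≤ Σ|c_k|·r^k = O(r^5) as r → ∞. Polynomial growth is O(e^{r^ε}) for every ε > 0 (since r^5/e^{r^ε} → 0), so ρ ≤ ε for all ε > 0, i.e. ρ = 0. Every nonconstant polynomial has order 0.
Therefore ρ = 0.

Order ρ = 0.


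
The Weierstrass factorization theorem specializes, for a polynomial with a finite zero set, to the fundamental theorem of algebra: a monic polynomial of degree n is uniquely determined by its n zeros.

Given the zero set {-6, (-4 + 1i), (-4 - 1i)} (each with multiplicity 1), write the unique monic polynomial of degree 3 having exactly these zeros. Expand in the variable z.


The polynomial is p(z) = ∏_{α ∈ S} (z − α), where S = {-6, (-4 + 1i), (-4 - 1i)}.
Expanding the product yields: p(z) = z^3 + 14·z^2 + 65·z + 102.
Note conjugate pairs combine to real quadratics: (z − (-4+1i))(z − (-4−1i)) = z² + 8z + 17.
The resulting polynomial has degree 3 and real coefficients as required.

p(z) = z^3 + 14·z^2 + 65·z + 102.


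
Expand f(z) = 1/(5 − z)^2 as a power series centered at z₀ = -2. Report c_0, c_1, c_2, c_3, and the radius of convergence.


Let w = z − z₀, so z = z₀ + w.
Then 5 − z = 5 − (z₀ + w) = (5 − z₀) − w = 7 − w.
f(z) = 1/(7 − w)^2 = (1/(7)^2) · (1 − w/(7))^{−2}.
By the binomial series (1−u)^{−2} = Σ_{n≥0} C(n+1, 1) u^n for |u|<1, with u = w/(7):
  c_n = C(n+1, 1) / (7)^(n+2).
  c_0 = 1/(7)^2 = 1/49.
  c_1 = 2/(7)^3 = 2/343.
  c_2 = 3/(7)^4 = 3/2401.
  c_3 = 4/(7)^5 = 4/16807.
The series is valid for |w/d| < 1, i.e. |z − z₀| < |d|.
Radius of convergence: R = |5 − z₀| = |7| = 7 (distance from z₀ to the singularity z = 5).

c_0 = 1/49, c_1 = 2/343, c_2 = 3/2401, c_3 = 4/16807; R = 7.


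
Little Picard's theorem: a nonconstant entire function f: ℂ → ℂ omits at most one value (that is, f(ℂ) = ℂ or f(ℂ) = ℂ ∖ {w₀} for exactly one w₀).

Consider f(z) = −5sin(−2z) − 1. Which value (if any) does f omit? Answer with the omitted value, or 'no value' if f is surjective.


Little Picard bounds the complement of f(ℂ) to at most one point.
sin is entire and surjective onto ℂ: for every w ∈ ℂ, sin(ζ) = w has a solution ζ ∈ ℂ (e.g., via the complex inverse arcsin). With ζ = −2z this gives z = ζ/(-2). Then -5·sin(−2z) takes every value in -5·ℂ = ℂ, and adding -1 is a bijection of ℂ. So f is surjective and omits no value. (Note: only on the real line is sin bounded by [−1, 1].)

Omitted value: no value.


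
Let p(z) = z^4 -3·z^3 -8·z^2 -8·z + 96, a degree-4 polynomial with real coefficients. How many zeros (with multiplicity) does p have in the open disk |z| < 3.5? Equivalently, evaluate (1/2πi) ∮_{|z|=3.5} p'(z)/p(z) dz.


The zeros of p are: 4, (-2 + 2i), (-2 - 2i), 3.
Their magnitudes are: 4, 2.828, 2.828, 3.
Zeros with |z| < R = 3.5: (-2 + 2i), (-2 - 2i), 3.
Count = 3.
By the argument principle, (1/2πi) ∮_{|z|=R} p'(z)/p(z) dz equals exactly this count.

Number of zeros inside |z| < 3.5: 3.


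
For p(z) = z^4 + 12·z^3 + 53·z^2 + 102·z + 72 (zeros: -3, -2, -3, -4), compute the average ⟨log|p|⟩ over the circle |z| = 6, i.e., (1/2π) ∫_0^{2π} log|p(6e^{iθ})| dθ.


Zeros: -4, -3, -3, -2; r = 6.
Inside |z| < r: -4, -3, -3, -2. Outside (|z| ≥ r): ∅.
p(0) = 72, so log|p(0)| = log(72) = 4.2767.
Apply Jensen: I(r) = log|p(0)| + Σ_k log(r/|z_k|), summed over zeros inside |z| < r.
  log(r/|z_k|) for z_k = -3: log(6/3) = 0.6931
  log(r/|z_k|) for z_k = -2: log(6/2) = 1.0986
  log(r/|z_k|) for z_k = -3: log(6/3) = 0.6931
  log(r/|z_k|) for z_k = -4: log(6/4) = 0.4055
Sum over inside zeros: 2.8904.
I(r) = log|p(0)| + (inside sum) = 4.2767 + 2.8904 = 7.1670.
Closed form (all zeros inside, monic): I(r) = n·log(r) = 4·log(6) = 7.1670. ✓

I(r) ≈ 7.1670.


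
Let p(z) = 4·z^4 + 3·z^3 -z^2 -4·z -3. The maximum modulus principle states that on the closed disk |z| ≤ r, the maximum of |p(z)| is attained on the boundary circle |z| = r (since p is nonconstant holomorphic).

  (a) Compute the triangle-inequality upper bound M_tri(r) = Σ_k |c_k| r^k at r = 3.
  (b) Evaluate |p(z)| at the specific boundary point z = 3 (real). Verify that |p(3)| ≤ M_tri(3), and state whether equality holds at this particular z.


Coefficients: c_0 = -3, c_1 = -4, c_2 = -1, c_3 = 3, c_4 = 4. Radius r = 3.
Part (a). Triangle bound: M_tri(r) = Σ_k |c_k| r^k
  = |-3|·3^0 + |-4|·3^1 + |-1|·3^2 + |3|·3^3 + |4|·3^4
  = 3 + 12 + 9 + 81 + 324 = 429.
This bounds M(r) := max_{|z|=r} |p(z)| from above; equality holds iff all terms c_k z^k can be made to align in phase at a single z on |z|=r.
Part (b). At z = 3 (real, on the circle |z| = r):
  p(3) = (-3)·3^0 + (-4)·3^1 + (-1)·3^2 + (3)·3^3 + (4)·3^4 = 381.
  |p(3)| = 381.
Check: |p(3)| = 381 ≤ 429 = M_tri(3). ✓ Equality does not hold at z = 3 (the coefficients have mixed signs, so the terms do not all align in phase there).

M_tri(3) = 429; |p(3)| = 381; equality at z=3: no.


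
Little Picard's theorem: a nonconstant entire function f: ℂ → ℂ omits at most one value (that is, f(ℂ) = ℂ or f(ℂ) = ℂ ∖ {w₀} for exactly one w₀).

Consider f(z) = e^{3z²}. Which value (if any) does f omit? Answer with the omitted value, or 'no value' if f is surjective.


Little Picard bounds the complement of f(ℂ) to at most one point.
The exponent g(z) = 3z² is a nonconstant polynomial, hence surjective onto ℂ. So e^{g(z)} takes every value in {e^w : w ∈ ℂ} = ℂ ∖ {0}. Adding 0 shifts the range to ℂ ∖ {0}. f omits exactly 0.

Omitted value: 0.


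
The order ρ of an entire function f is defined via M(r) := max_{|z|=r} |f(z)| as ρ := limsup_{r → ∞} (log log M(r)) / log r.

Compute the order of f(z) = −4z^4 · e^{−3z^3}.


M(r) = max_{|z|=r} |-4|·|z|^4·|e^{−3z^3}| = 4·r^4 · e^{3r^3} (the factors attain their maxima compatibly on |z|=r). Then log M(r) = log 4 + 4·log r + 3r^3, dominated by the last term, so log log M(r) ~ 3·log r. The polynomial factor -4z^4 contributes only a log r term and does not affect the order. ρ = 3.
Therefore ρ = 3.

Order ρ = 3.


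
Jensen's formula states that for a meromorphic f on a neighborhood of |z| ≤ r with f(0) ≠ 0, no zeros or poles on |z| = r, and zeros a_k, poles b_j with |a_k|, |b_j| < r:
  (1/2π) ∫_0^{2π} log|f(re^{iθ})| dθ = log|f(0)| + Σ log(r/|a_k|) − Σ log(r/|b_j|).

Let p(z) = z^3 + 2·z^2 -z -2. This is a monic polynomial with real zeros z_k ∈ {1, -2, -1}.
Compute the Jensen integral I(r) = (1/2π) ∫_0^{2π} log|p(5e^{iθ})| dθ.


Zeros: -2, -1, 1; r = 5.
Inside |z| < r: -2, -1, 1. Outside (|z| ≥ r): ∅.
p(0) = -2, so log|p(0)| = log(2) = 0.6931.
Apply Jensen: I(r) = log|p(0)| + Σ_k log(r/|z_k|), summed over zeros inside |z| < r.
  log(r/|z_k|) for z_k = 1: log(5/1) = 1.6094
  log(r/|z_k|) for z_k = -2: log(5/2) = 0.9163
  log(r/|z_k|) for z_k = -1: log(5/1) = 1.6094
Sum over inside zeros: 4.1352.
I(r) = log|p(0)| + (inside sum) = 0.6931 + 4.1352 = 4.8283.
Closed form (all zeros inside, monic): I(r) = n·log(r) = 3·log(5) = 4.8283. ✓

I(r) ≈ 4.8283.


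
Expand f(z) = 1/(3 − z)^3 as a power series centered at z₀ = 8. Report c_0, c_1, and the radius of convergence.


Let w = z − z₀, so z = z₀ + w.
Then 3 − z = 3 − (z₀ + w) = (3 − z₀) − w = -5 − w.
f(z) = 1/(-5 − w)^3 = (1/(-5)^3) · (1 − w/(-5))^{−3}.
By the binomial series (1−u)^{−3} = Σ_{n≥0} C(n+2, 2) u^n for |u|<1, with u = w/(-5):
  c_n = C(n+2, 2) / (-5)^(n+3).
  c_0 = 1/(-5)^3 = -1/125.
  c_1 = 3/(-5)^4 = 3/625.
The series is valid for |w/d| < 1, i.e. |z − z₀| < |d|.
Radius of convergence: R = |3 − z₀| = |-5| = 5 (distance from z₀ to the singularity z = 3).

c_0 = -1/125, c_1 = 3/625; R = 5.


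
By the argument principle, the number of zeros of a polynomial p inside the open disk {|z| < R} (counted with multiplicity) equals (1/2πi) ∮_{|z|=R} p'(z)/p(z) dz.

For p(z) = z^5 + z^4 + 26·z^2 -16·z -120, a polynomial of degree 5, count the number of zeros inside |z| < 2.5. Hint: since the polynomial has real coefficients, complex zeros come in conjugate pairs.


The zeros of p are: -2, (1 + 3i), (1 - 3i), -3, 2.
Their magnitudes are: 2, 3.162, 3.162, 3, 2.
Zeros with |z| < R = 2.5: -2, 2.
Count = 2.
By the argument principle, (1/2πi) ∮_{|z|=R} p'(z)/p(z) dz equals exactly this count.

Number of zeros inside |z| < 2.5: 2.


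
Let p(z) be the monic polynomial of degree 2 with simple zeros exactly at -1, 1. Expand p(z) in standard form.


The polynomial is p(z) = ∏_{α ∈ S} (z − α), where S = {-1, 1}.
Expanding the product yields: p(z) = z^2 -1.
The resulting polynomial has degree 2 and real coefficients as required.

p(z) = z^2 -1.


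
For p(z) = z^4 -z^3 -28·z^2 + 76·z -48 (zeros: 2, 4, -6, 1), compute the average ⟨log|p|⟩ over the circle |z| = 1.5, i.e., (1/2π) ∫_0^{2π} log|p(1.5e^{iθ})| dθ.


Zeros: -6, 1, 2, 4; r = 1.5.
Inside |z| < r: 1. Outside (|z| ≥ r): -6, 2, 4.
p(0) = -48, so log|p(0)| = log(48) = 3.8712.
Apply Jensen: I(r) = log|p(0)| + Σ_k log(r/|z_k|), summed over zeros inside |z| < r.
  log(r/|z_k|) for z_k = 1: log(1.5/1) = 0.4055
  Outside zeros (-6, 2, 4) contribute nothing to the Jensen sum.
Sum over inside zeros: 0.4055.
I(r) = log|p(0)| + (inside sum) = 3.8712 + 0.4055 = 4.2767.
Note: since some zeros are outside |z| ≤ r, the simplified n·log(r) form does NOT apply — only the inside zeros contribute.

I(r) ≈ 4.2767.


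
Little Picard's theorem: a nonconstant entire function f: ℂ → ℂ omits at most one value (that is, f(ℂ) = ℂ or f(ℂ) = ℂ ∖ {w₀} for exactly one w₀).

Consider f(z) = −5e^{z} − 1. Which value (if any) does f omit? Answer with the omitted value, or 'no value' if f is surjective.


Little Picard bounds the complement of f(ℂ) to at most one point.
e^{z} is never zero on ℂ, so -5·e^{z} takes every value in ℂ ∖ {0}. Adding -1 shifts the range to ℂ ∖ {-1}. Thus f omits exactly the value -1.

Omitted value: -1.


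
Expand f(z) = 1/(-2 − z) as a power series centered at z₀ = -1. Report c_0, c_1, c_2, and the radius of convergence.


Let w = z − z₀, so z = z₀ + w.
Then -2 − z = -2 − (z₀ + w) = (-2 − z₀) − w = -1 − w.
f(z) = 1/(-1 − w) = (1/(-1)) · 1/(1 − w/(-1)) = Σ_{n≥0} w^n / (-1)^(n+1).
So c_n = 1/(-1)^(n+1):
  c_0 = 1/(-1)^1 = -1.
  c_1 = 1/(-1)^2 = 1.
  c_2 = 1/(-1)^3 = -1.
The series is valid for |w/d| < 1, i.e. |z − z₀| < |d|.
Radius of convergence: R = |-2 − z₀| = |-1| = 1 (distance from z₀ to the singularity z = -2).

c_0 = -1, c_1 = 1, c_2 = -1; R = 1.


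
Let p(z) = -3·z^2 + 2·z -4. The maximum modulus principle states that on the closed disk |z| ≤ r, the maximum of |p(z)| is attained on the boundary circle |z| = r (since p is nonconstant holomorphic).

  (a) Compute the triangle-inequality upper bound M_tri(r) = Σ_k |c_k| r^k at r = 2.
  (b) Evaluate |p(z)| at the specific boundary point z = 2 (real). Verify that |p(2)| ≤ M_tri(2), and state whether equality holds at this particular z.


Coefficients: c_0 = -4, c_1 = 2, c_2 = -3. Radius r = 2.
Part (a). Triangle bound: M_tri(r) = Σ_k |c_k| r^k
  = |-4|·2^0 + |2|·2^1 + |-3|·2^2
  = 4 + 4 + 12 = 20.
This bounds M(r) := max_{|z|=r} |p(z)| from above; equality holds iff all terms c_k z^k can be made to align in phase at a single z on |z|=r.
Part (b). At z = 2 (real, on the circle |z| = r):
  p(2) = (-4)·2^0 + (2)·2^1 + (-3)·2^2 = -12.
  |p(2)| = 12.
Check: |p(2)| = 12 ≤ 20 = M_tri(2). ✓ Equality does not hold at z = 2 (the coefficients have mixed signs, so the terms do not all align in phase there).

M_tri(2) = 20; |p(2)| = 12; equality at z=2: no.


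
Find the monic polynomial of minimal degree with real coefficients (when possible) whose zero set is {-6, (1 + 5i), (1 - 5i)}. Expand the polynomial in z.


The polynomial is p(z) = ∏_{α ∈ S} (z − α), where S = {-6, (1 + 5i), (1 - 5i)}.
Expanding the product yields: p(z) = z^3 + 4·z^2 + 14·z + 156.
Note conjugate pairs combine to real quadratics: (z − (1+5i))(z − (1−5i)) = z² − 2z + 26.
The resulting polynomial has degree 3 and real coefficients as required.

p(z) = z^3 + 4·z^2 + 14·z + 156.


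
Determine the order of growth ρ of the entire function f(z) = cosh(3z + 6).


cosh(w) is a linear combination of e^{iw} and e^{−iw} (or e^w, e^{−w} in the hyperbolic case), so |cosh(w)| ≤ e^{|w|}. With w = 3z + 6, |w| ≤ 3|z| + 6 = 3r + 6 on |z| = r, giving M(r) ≤ e^{3r + 6}, so ρ ≤ 1. On a suitable ray (z = it for sin/cos; z = t for sinh/cosh, t real → ∞), |cosh(3z + 6)| grows like e^{3|t|}/2, so ρ ≥ 1. Hence ρ = 1.
Therefore ρ = 1.

Order ρ = 1.


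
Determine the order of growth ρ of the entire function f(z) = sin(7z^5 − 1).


Write sin(w) = (e^{iw} ± e^{−iw})/(2 or 2i), so |sin(w)| ≤ e^{|w|}. With w = 7z^5 − 1, |w| ≤ 7r^5 + 1 on |z|=r, giving M(r) ≤ e^{7r^5 + 1} and ρ ≤ 5. For the lower bound, choose z on |z|=r with 7z^5 purely imaginary of modulus 7r^5; then |sin(7z^5 − 1)| grows like e^{7r^5}/2, so ρ ≥ 5. Hence ρ = 5.
Therefore ρ = 5.

Order ρ = 5.


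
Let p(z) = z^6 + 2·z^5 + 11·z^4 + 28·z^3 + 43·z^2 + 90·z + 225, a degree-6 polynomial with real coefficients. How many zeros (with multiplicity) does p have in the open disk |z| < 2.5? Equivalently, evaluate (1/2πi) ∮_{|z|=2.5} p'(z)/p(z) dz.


The zeros of p are: (0 + 3i), (0 - 3i), (-2 + 1i), (-2 - 1i), (1 + 2i), (1 - 2i).
Their magnitudes are: 3, 3, 2.236, 2.236, 2.236, 2.236.
Zeros with |z| < R = 2.5: (-2 + 1i), (-2 - 1i), (1 + 2i), (1 - 2i).
Count = 4.
By the argument principle, (1/2πi) ∮_{|z|=R} p'(z)/p(z) dz equals exactly this count.

Number of zeros inside |z| < 2.5: 4.


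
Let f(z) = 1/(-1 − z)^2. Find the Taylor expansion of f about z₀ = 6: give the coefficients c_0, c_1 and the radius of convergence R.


Let w = z − z₀, so z = z₀ + w.
Then -1 − z = -1 − (z₀ + w) = (-1 − z₀) − w = -7 − w.
f(z) = 1/(-7 − w)^2 = (1/(-7)^2) · (1 − w/(-7))^{−2}.
By the binomial series (1−u)^{−2} = Σ_{n≥0} C(n+1, 1) u^n for |u|<1, with u = w/(-7):
  c_n = C(n+1, 1) / (-7)^(n+2).
  c_0 = 1/(-7)^2 = 1/49.
  c_1 = 2/(-7)^3 = -2/343.
The series is valid for |w/d| < 1, i.e. |z − z₀| < |d|.
Radius of convergence: R = |-1 − z₀| = |-7| = 7 (distance from z₀ to the singularity z = -1).

c_0 = 1/49, c_1 = -2/343; R = 7.


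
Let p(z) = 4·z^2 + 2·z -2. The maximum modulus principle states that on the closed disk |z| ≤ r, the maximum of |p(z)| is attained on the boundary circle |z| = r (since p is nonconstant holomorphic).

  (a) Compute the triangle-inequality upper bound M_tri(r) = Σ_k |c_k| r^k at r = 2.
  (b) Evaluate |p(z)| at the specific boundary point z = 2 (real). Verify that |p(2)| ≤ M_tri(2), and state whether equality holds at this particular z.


Coefficients: c_0 = -2, c_1 = 2, c_2 = 4. Radius r = 2.
Part (a). Triangle bound: M_tri(r) = Σ_k |c_k| r^k
  = |-2|·2^0 + |2|·2^1 + |4|·2^2
  = 2 + 4 + 16 = 22.
This bounds M(r) := max_{|z|=r} |p(z)| from above; equality holds iff all terms c_k z^k can be made to align in phase at a single z on |z|=r.
Part (b). At z = 2 (real, on the circle |z| = r):
  p(2) = (-2)·2^0 + (2)·2^1 + (4)·2^2 = 18.
  |p(2)| = 18.
Check: |p(2)| = 18 ≤ 22 = M_tri(2). ✓ Equality does not hold at z = 2 (the coefficients have mixed signs, so the terms do not all align in phase there).

M_tri(2) = 22; |p(2)| = 18; equality at z=2: no.


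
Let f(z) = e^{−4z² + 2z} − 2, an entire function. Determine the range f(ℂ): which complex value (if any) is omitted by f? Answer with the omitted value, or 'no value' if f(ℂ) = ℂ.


Little Picard bounds the complement of f(ℂ) to at most one point.
The exponent g(z) = −4z² + 2z is a nonconstant polynomial, hence surjective onto ℂ. So e^{g(z)} takes every value in {e^w : w ∈ ℂ} = ℂ ∖ {0}. Adding -2 shifts the range to ℂ ∖ {-2}. f omits exactly -2.

Omitted value: -2.


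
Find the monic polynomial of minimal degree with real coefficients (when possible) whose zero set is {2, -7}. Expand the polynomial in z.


The polynomial is p(z) = ∏_{α ∈ S} (z − α), where S = {2, -7}.
Expanding the product yields: p(z) = z^2 + 5·z -14.
The resulting polynomial has degree 2 and real coefficients as required.

p(z) = z^2 + 5·z -14.


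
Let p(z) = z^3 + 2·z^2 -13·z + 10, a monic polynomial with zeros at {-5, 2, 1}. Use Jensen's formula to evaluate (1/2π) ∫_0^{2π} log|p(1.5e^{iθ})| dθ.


Zeros: -5, 1, 2; r = 1.5.
Inside |z| < r: 1. Outside (|z| ≥ r): -5, 2.
p(0) = 10, so log|p(0)| = log(10) = 2.3026.
Apply Jensen: I(r) = log|p(0)| + Σ_k log(r/|z_k|), summed over zeros inside |z| < r.
  log(r/|z_k|) for z_k = 1: log(1.5/1) = 0.4055
  Outside zeros (-5, 2) contribute nothing to the Jensen sum.
Sum over inside zeros: 0.4055.
I(r) = log|p(0)| + (inside sum) = 2.3026 + 0.4055 = 2.7081.
Note: since some zeros are outside |z| ≤ r, the simplified n·log(r) form does NOT apply — only the inside zeros contribute.

I(r) ≈ 2.7081.


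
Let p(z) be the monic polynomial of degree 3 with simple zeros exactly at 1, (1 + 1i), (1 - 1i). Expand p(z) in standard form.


The polynomial is p(z) = ∏_{α ∈ S} (z − α), where S = {1, (1 + 1i), (1 - 1i)}.
Expanding the product yields: p(z) = z^3 -3·z^2 + 4·z -2.
Note conjugate pairs combine to real quadratics: (z − (1+1i))(z − (1−1i)) = z² − 2z + 2.
The resulting polynomial has degree 3 and real coefficients as required.

p(z) = z^3 -3·z^2 + 4·z -2.


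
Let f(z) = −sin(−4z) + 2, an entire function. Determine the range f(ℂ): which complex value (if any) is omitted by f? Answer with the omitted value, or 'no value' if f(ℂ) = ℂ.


Little Picard bounds the complement of f(ℂ) to at most one point.
sin is entire and surjective onto ℂ: for every w ∈ ℂ, sin(ζ) = w has a solution ζ ∈ ℂ (e.g., via the complex inverse arcsin). With ζ = −4z this gives z = ζ/(-4). Then -1·sin(−4z) takes every value in -1·ℂ = ℂ, and adding 2 is a bijection of ℂ. So f is surjective and omits no value. (Note: only on the real line is sin bounded by [−1, 1].)

Omitted value: no value.


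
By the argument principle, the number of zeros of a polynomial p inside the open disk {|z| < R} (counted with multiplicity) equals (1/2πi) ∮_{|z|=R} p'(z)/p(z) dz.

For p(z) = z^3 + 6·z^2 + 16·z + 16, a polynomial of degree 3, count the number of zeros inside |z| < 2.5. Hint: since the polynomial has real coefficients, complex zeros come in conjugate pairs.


The zeros of p are: -2, (-2 + 2i), (-2 - 2i).
Their magnitudes are: 2, 2.828, 2.828.
Zeros with |z| < R = 2.5: -2.
Count = 1.
By the argument principle, (1/2πi) ∮_{|z|=R} p'(z)/p(z) dz equals exactly this count.

Number of zeros inside |z| < 2.5: 1.


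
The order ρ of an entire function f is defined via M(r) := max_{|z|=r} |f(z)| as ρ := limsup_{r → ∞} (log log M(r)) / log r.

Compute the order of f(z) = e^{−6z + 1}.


|e^{−6z + 1}| = e^{Re(-6·z) + 1} ≤ e^{6|z|^1 + 1} = e^{6r^1 + 1} on |z| = r, so ρ ≤ 1. Choosing z on |z|=r so that -6·z is real positive (always possible by picking arg z appropriately) gives |f(z)| = e^{6r^1 + 1}, matching the bound. The additive constant 1 does not affect log log M(r) ~ 1·log r. Hence ρ = 1.
Therefore ρ = 1.

Order ρ = 1.


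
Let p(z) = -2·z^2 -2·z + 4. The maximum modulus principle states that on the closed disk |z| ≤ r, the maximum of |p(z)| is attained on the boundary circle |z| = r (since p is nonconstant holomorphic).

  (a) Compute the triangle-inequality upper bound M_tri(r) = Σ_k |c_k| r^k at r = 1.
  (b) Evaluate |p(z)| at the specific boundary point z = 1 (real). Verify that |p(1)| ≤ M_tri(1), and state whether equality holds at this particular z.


Coefficients: c_0 = 4, c_1 = -2, c_2 = -2. Radius r = 1.
Part (a). Triangle bound: M_tri(r) = Σ_k |c_k| r^k
  = |4|·1^0 + |-2|·1^1 + |-2|·1^2
  = 4 + 2 + 2 = 8.
This bounds M(r) := max_{|z|=r} |p(z)| from above; equality holds iff all terms c_k z^k can be made to align in phase at a single z on |z|=r.
Part (b). At z = 1 (real, on the circle |z| = r):
  p(1) = (4)·1^0 + (-2)·1^1 + (-2)·1^2 = 0.
  |p(1)| = 0.
Check: |p(1)| = 0 ≤ 8 = M_tri(1). ✓ Equality does not hold at z = 1 (the coefficients have mixed signs, so the terms do not all align in phase there).

M_tri(1) = 8; |p(1)| = 0; equality at z=1: no.


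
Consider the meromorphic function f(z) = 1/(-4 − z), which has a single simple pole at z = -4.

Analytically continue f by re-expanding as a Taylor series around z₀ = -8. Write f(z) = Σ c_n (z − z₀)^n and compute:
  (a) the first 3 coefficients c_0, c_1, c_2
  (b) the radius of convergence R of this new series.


Let w = z − z₀, so z = z₀ + w.
Then -4 − z = -4 − (z₀ + w) = (-4 − z₀) − w = 4 − w.
f(z) = 1/(4 − w) = (1/(4)) · 1/(1 − w/(4)) = Σ_{n≥0} w^n / (4)^(n+1).
So c_n = 1/(4)^(n+1):
  c_0 = 1/(4)^1 = 1/4.
  c_1 = 1/(4)^2 = 1/16.
  c_2 = 1/(4)^3 = 1/64.
The series is valid for |w/d| < 1, i.e. |z − z₀| < |d|.
Radius of convergence: R = |-4 − z₀| = |4| = 4 (distance from z₀ to the singularity z = -4).

c_0 = 1/4, c_1 = 1/16, c_2 = 1/64; R = 4.
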